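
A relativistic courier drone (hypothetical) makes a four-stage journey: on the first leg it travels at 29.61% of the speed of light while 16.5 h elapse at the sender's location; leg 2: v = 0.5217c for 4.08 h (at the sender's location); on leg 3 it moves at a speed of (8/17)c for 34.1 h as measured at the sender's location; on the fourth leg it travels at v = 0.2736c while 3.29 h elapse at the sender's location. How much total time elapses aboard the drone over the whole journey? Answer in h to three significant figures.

τ = 52.5 h

Leg 1: β = 0.2961; γ = 1/√(1 − 0.2961²) = 1/√0.9123 = 1.047; τ_1 = 16.5/1.047 = 15.76 h.
Leg 2: γ = 1/√(1 − 0.5217²) = 1/√0.7278 = 1.172; τ_2 = 4.08/1.172 = 3.481 h.
Leg 3: γ = 1/√(1 − (8/17)²) = 17/15 ≈ 1.133; τ_3 = 34.1/1.133 = 30.09 h.
Leg 4: γ = 1/√(1 − 0.2736²) = 1/√0.9251 = 1.040; τ_4 = 3.29/1.040 = 3.164 h.
Total: 15.76 + 3.481 + 30.09 + 3.164 h.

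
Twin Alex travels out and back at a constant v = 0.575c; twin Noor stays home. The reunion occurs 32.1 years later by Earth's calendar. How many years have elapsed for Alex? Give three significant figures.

τ = 26.3 years

γ = 1/√(1 − 0.575²) = 1/√0.6694 = 1.222
Alex's clock measures proper time along the trip: τ = Δt/γ = 32.1/1.222 years.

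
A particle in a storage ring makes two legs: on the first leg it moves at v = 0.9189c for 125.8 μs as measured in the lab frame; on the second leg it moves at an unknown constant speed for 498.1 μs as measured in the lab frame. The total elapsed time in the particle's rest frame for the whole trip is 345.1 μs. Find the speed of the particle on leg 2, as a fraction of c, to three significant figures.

β = 0.805

Leg 1: γ = 1/√(1 − 0.9189²) = 1/√0.1556 = 2.535; τ_1 = 125.8/2.535 = 49.63 μs.
Leg 2: speed unknown; τ_2 = 498.1/γ_2.
Total proper time: 49.63 + τ_2 = 345.1, so τ_2 = 345.1 − 49.63 = 295.5 μs.
γ_2 = 498.1/295.5 = 1.686; β = √(1 − 1/γ²) = √0.6481.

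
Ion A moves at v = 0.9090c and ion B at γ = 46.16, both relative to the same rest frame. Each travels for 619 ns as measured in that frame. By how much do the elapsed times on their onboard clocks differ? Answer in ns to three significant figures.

A: γ = 1/√(1 − 0.9090²) = 1/√0.1737 = 2.399; τ_A = 619/2.399 = 258.0 ns.
B: γ = 46.16; τ_B = 619/46.16 = 13.41 ns.

|τ_A − τ_B| = 245 ns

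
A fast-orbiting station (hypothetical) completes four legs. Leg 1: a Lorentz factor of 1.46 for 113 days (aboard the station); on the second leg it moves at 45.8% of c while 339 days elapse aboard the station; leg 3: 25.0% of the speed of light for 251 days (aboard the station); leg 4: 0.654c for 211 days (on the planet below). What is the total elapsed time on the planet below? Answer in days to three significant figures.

Leg 1: γ = 1.46; Δt_1 = 1.460 × 113 = 165.0 days.
Leg 2: β = 0.458; γ = 1/√(1 − 0.458²) = 1/√0.7902 = 1.125; Δt_2 = 1.125 × 339 = 381.3 days.
Leg 3: β = 0.250; γ = 1/√(1 − 0.250²) = 1/√0.9375 = 1.033; Δt_3 = 1.033 × 251 = 259.2 days.
Leg 4: 211 days is already measured on the planet below.
Total: 165.0 + 381.3 + 259.2 + 211.0 days.

Δt = 1020 days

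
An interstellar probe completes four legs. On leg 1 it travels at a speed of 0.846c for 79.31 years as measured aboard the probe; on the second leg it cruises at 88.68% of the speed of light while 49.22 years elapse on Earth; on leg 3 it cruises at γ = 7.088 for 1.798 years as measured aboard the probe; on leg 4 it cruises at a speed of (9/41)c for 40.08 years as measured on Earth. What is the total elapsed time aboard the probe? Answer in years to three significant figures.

τ = 143 years

Leg 1: 79.31 years is already measured aboard the probe.
Leg 2: β = 0.8868; γ = 1/√(1 − 0.8868²) = 1/√0.2136 = 2.164; τ_2 = 49.22/2.164 = 22.75 years.
Leg 3: 1.798 years is already measured aboard the probe.
Leg 4: γ = 1/√(1 − (9/41)²) = 41/40 = 1.025; τ_4 = 40.08/1.025 = 39.10 years.
Total: 79.31 + 22.75 + 1.798 + 39.10 years.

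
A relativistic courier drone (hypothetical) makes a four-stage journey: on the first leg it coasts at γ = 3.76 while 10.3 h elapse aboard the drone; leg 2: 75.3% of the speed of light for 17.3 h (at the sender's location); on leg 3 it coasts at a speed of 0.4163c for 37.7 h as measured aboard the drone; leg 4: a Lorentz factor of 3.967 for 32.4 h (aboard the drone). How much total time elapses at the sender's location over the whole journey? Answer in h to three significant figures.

Δt = 226 h

Leg 1: γ = 3.76; Δt_1 = 3.760 × 10.3 = 38.73 h.
Leg 2: 17.3 h is already measured at the sender's location.
Leg 3: γ = 1/√(1 − 0.4163²) = 1/√0.8267 = 1.100; Δt_3 = 1.100 × 37.7 = 41.46 h.
Leg 4: γ = 3.967; Δt_4 = 3.967 × 32.4 = 128.5 h.
Total: 38.73 + 17.30 + 41.46 + 128.5 h.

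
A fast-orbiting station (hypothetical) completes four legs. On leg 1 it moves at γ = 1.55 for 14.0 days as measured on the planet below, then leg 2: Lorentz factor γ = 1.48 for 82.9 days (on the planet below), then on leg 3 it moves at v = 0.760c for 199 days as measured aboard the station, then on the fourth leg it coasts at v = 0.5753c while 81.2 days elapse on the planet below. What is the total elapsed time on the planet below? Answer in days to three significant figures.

Δt = 484 days

Leg 1: 14.0 days is already measured on the planet below.
Leg 2: 82.9 days is already measured on the planet below.
Leg 3: γ = 1/√(1 − 0.760²) = 1/√0.4224 = 1.539; Δt_3 = 1.539 × 199 = 306.2 days.
Leg 4: 81.2 days is already measured on the planet below.
Total: 14.00 + 82.90 + 306.2 + 81.20 days.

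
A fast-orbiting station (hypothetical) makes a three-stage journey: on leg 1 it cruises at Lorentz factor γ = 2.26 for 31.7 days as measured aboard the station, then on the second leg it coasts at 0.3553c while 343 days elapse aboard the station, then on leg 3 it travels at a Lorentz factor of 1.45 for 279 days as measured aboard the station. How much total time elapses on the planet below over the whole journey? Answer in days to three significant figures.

Leg 1: γ = 2.26; Δt_1 = 2.260 × 31.7 = 71.64 days.
Leg 2: γ = 1/√(1 − 0.3553²) = 1/√0.8738 = 1.070; Δt_2 = 1.070 × 343 = 366.9 days.
Leg 3: γ = 1.45; Δt_3 = 1.450 × 279 = 404.6 days.
Total: 71.64 + 366.9 + 404.6 days.

Δt = 843 days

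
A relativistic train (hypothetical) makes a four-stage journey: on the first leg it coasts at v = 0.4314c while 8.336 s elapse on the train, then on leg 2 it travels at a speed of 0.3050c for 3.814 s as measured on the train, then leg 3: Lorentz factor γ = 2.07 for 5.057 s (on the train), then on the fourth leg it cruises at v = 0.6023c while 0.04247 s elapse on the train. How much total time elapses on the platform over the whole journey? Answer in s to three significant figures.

Δt = 23.8 s

Leg 1: γ = 1/√(1 − 0.4314²) = 1/√0.8139 = 1.108; Δt_1 = 1.108 × 8.336 = 9.240 s.
Leg 2: γ = 1/√(1 − 0.3050²) = 1/√0.9070 = 1.050; Δt_2 = 1.050 × 3.814 = 4.005 s.
Leg 3: γ = 2.07; Δt_3 = 2.070 × 5.057 = 10.47 s.
Leg 4: γ = 1/√(1 − 0.6023²) = 1/√0.6372 = 1.253; Δt_4 = 1.253 × 0.04247 = 0.05320 s.
Total: 9.240 + 4.005 + 10.47 + 0.05320 s.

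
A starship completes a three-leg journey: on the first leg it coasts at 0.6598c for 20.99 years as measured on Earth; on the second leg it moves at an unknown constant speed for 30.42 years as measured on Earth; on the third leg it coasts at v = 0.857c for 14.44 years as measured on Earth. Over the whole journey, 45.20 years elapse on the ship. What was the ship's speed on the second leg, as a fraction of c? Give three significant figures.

Leg 1: γ = 1/√(1 − 0.6598²) = 1/√0.5647 = 1.331; τ_1 = 20.99/1.331 = 15.77 years.
Leg 2: speed unknown; τ_2 = 30.42/γ_2.
Leg 3: γ = 1/√(1 − 0.857²) = 1/√0.2656 = 1.941; τ_3 = 14.44/1.941 = 7.441 years.
Total proper time: 15.77 + τ_2 + 7.441 = 45.20, so τ_2 = 45.20 − 23.21 = 21.99 years.
γ_2 = 30.42/21.99 = 1.384; β = √(1 − 1/γ²) = √0.4776.

β = 0.691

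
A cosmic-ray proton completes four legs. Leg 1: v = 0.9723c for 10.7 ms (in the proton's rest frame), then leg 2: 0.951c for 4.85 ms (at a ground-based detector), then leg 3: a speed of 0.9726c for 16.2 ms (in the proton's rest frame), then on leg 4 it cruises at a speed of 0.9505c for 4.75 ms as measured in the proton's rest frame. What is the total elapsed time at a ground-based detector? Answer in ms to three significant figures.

Leg 1: γ = 1/√(1 − 0.9723²) = 1/√0.05463 = 4.278; Δt_1 = 4.278 × 10.7 = 45.78 ms.
Leg 2: 4.85 ms is already measured at a ground-based detector.
Leg 3: γ = 1/√(1 − 0.9726²) = 1/√0.05405 = 4.301; Δt_3 = 4.301 × 16.2 = 69.68 ms.
Leg 4: γ = 1/√(1 − 0.9505²) = 1/√0.09655 = 3.218; Δt_4 = 3.218 × 4.75 = 15.29 ms.
Total: 45.78 + 4.850 + 69.68 + 15.29 ms.

Δt = 136 ms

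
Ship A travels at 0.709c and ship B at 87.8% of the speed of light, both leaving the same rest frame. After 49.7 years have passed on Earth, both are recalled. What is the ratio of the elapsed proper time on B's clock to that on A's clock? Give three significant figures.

A: γ = 1/√(1 − 0.709²) = 1/√0.4973 = 1.418. B: β = 0.878; γ = 1/√(1 − 0.878²) = 1/√0.2291 = 2.089.
τ_A/τ_B = γ_B/γ_A = 2.089/1.418 = 1.473, so τ_B/τ_A = 0.6788.

τ_B/τ_A = 0.679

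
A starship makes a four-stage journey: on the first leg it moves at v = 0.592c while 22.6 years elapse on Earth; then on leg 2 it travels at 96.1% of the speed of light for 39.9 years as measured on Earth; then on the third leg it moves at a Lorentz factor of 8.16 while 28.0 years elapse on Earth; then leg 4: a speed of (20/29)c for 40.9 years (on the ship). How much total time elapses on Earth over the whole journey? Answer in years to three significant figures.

Δt = 147 years

Leg 1: 22.6 years is already measured on Earth.
Leg 2: 39.9 years is already measured on Earth.
Leg 3: 28.0 years is already measured on Earth.
Leg 4: γ = 1/√(1 − (20/29)²) = 29/21 ≈ 1.381; Δt_4 = 1.381 × 40.9 = 56.48 years.
Total: 22.60 + 39.90 + 28.00 + 56.48 years.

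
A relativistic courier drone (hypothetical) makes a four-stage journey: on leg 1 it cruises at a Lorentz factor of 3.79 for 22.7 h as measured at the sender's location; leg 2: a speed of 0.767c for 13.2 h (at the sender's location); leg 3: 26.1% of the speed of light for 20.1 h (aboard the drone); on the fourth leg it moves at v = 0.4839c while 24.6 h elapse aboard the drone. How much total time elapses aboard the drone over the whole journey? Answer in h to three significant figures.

τ = 59.2 h

Leg 1: γ = 3.79; τ_1 = 22.7/3.790 = 5.989 h.
Leg 2: γ = 1/√(1 − 0.767²) = 1/√0.4117 = 1.558; τ_2 = 13.2/1.558 = 8.470 h.
Leg 3: 20.1 h is already measured aboard the drone.
Leg 4: 24.6 h is already measured aboard the drone.
Total: 5.989 + 8.470 + 20.10 + 24.60 h.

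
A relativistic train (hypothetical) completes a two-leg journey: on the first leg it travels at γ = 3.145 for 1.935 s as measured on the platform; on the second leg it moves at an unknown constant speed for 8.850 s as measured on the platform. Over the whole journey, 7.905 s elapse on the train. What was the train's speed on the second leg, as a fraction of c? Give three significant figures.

β = 0.567

Leg 1: γ = 3.145; τ_1 = 1.935/3.145 = 0.6153 s.
Leg 2: speed unknown; τ_2 = 8.850/γ_2.
Total proper time: 0.6153 + τ_2 = 7.905, so τ_2 = 7.905 − 0.6153 = 7.290 s.
γ_2 = 8.850/7.290 = 1.214; β = √(1 − 1/γ²) = √0.3215.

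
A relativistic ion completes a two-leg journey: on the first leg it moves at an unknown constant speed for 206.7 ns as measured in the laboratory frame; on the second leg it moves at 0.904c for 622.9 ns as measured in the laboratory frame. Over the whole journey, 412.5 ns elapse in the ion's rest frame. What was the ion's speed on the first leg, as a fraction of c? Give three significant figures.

Leg 1: speed unknown; τ_1 = 206.7/γ_1.
Leg 2: γ = 1/√(1 − 0.904²) = 1/√0.1828 = 2.339; τ_2 = 622.9/2.339 = 266.3 ns.
Total proper time: τ_1 + 266.3 = 412.5, so τ_1 = 412.5 − 266.3 = 146.2 ns.
γ_1 = 206.7/146.2 = 1.414; β = √(1 − 1/γ²) = √0.4998.

β = 0.707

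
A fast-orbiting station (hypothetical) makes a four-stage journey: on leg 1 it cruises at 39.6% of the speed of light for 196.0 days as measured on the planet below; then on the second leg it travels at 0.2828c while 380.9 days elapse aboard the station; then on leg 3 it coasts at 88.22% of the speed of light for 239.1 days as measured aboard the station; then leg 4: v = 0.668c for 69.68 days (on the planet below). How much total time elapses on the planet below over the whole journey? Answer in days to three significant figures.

Δt = 1170 days

Leg 1: 196.0 days is already measured on the planet below.
Leg 2: γ = 1/√(1 − 0.2828²) = 1/√0.9200 = 1.043; Δt_2 = 1.043 × 380.9 = 397.1 days.
Leg 3: β = 0.8822; γ = 1/√(1 − 0.8822²) = 1/√0.2217 = 2.124; Δt_3 = 2.124 × 239.1 = 507.8 days.
Leg 4: 69.68 days is already measured on the planet below.
Total: 196.0 + 397.1 + 507.8 + 69.68 days.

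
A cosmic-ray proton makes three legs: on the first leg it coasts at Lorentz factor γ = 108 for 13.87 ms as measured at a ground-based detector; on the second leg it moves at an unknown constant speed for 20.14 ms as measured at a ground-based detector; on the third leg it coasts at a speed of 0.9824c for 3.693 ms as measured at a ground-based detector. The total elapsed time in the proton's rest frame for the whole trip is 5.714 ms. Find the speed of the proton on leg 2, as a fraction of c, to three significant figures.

β = 0.970

Leg 1: γ = 108; τ_1 = 13.87/108.0 = 0.1284 ms.
Leg 2: speed unknown; τ_2 = 20.14/γ_2.
Leg 3: γ = 1/√(1 − 0.9824²) = 1/√0.03489 = 5.354; τ_3 = 3.693/5.354 = 0.6898 ms.
Total proper time: 0.1284 + τ_2 + 0.6898 = 5.714, so τ_2 = 5.714 − 0.8182 = 4.896 ms.
γ_2 = 20.14/4.896 = 4.114; β = √(1 − 1/γ²) = √0.9409.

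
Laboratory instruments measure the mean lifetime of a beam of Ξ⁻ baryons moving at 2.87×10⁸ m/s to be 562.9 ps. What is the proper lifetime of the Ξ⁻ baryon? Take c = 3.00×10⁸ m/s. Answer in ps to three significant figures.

τ₀ = 164 ps

β = 2.87×10⁸/3.00×10⁸ = 0.9567; γ = 1/√(1 − 0.9567²) = 3.434
The lab-frame lifetime is the dilated interval; the proper lifetime is τ₀ = Δt/γ = 562.9/3.434 ps.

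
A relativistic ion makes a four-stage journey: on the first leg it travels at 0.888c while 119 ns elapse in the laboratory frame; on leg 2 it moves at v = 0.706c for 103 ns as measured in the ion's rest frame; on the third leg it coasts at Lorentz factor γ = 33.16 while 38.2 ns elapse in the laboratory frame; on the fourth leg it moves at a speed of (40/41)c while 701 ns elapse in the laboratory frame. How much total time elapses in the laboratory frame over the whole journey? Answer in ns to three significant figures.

Leg 1: 119 ns is already measured in the laboratory frame.
Leg 2: γ = 1/√(1 − 0.706²) = 1/√0.5016 = 1.412; Δt_2 = 1.412 × 103 = 145.4 ns.
Leg 3: 38.2 ns is already measured in the laboratory frame.
Leg 4: 701 ns is already measured in the laboratory frame.
Total: 119.0 + 145.4 + 38.20 + 701.0 ns.

Δt = 1000 ns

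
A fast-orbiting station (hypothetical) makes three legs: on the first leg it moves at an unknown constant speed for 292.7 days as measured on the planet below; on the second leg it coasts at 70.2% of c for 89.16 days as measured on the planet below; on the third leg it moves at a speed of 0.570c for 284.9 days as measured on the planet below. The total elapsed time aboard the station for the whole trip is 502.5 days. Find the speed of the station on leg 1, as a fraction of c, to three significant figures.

Leg 1: speed unknown; τ_1 = 292.7/γ_1.
Leg 2: β = 0.702; γ = 1/√(1 − 0.702²) = 1/√0.5072 = 1.404; τ_2 = 89.16/1.404 = 63.50 days.
Leg 3: γ = 1/√(1 − 0.570²) = 1/√0.6751 = 1.217; τ_3 = 284.9/1.217 = 234.1 days.
Total proper time: τ_1 + 63.50 + 234.1 = 502.5, so τ_1 = 502.5 − 297.6 = 204.9 days.
γ_1 = 292.7/204.9 = 1.428; β = √(1 − 1/γ²) = √0.5099.

β = 0.714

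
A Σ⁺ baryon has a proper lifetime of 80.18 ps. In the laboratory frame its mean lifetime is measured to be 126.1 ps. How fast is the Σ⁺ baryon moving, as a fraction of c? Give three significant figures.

γ = Δt/τ₀ = 126.1/80.18 = 1.573
β = √(1 − 1/γ²) = √(1 − 0.4043) = √0.5957

v = 0.772c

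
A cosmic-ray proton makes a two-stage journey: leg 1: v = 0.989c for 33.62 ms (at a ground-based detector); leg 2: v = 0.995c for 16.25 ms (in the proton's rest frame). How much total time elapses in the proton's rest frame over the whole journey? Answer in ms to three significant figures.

Leg 1: γ = 1/√(1 − 0.989²) = 1/√0.02188 = 6.761; τ_1 = 33.62/6.761 = 4.973 ms.
Leg 2: 16.25 ms is already measured in the proton's rest frame.
Total: 4.973 + 16.25 ms.

τ = 21.2 ms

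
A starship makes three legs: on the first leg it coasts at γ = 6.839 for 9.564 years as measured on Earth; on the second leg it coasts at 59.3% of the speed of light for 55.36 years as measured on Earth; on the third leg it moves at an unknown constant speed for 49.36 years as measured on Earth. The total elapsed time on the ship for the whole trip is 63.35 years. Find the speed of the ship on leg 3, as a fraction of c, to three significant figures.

β = 0.936

Leg 1: γ = 6.839; τ_1 = 9.564/6.839 = 1.398 years.
Leg 2: β = 0.593; γ = 1/√(1 − 0.593²) = 1/√0.6484 = 1.242; τ_2 = 55.36/1.242 = 44.58 years.
Leg 3: speed unknown; τ_3 = 49.36/γ_3.
Total proper time: 1.398 + 44.58 + τ_3 = 63.35, so τ_3 = 63.35 − 45.97 = 17.38 years.
γ_3 = 49.36/17.38 = 2.841; β = √(1 − 1/γ²) = √0.8761.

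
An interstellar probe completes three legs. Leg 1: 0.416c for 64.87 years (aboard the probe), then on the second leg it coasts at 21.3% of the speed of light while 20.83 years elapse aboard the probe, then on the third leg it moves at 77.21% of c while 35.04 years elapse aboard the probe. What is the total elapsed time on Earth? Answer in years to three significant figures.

Leg 1: γ = 1/√(1 − 0.416²) = 1/√0.8269 = 1.100; Δt_1 = 1.100 × 64.87 = 71.34 years.
Leg 2: β = 0.213; γ = 1/√(1 − 0.213²) = 1/√0.9546 = 1.023; Δt_2 = 1.023 × 20.83 = 21.32 years.
Leg 3: β = 0.7721; γ = 1/√(1 − 0.7721²) = 1/√0.4039 = 1.574; Δt_3 = 1.574 × 35.04 = 55.14 years.
Total: 71.34 + 21.32 + 55.14 years.

Δt = 148 years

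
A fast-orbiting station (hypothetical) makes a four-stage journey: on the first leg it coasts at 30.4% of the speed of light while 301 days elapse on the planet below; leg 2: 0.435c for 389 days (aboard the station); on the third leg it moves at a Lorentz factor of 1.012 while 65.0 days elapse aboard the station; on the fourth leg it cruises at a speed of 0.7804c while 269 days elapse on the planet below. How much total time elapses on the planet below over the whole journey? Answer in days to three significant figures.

Δt = 1070 days

Leg 1: 301 days is already measured on the planet below.
Leg 2: γ = 1/√(1 − 0.435²) = 1/√0.8108 = 1.111; Δt_2 = 1.111 × 389 = 432.0 days.
Leg 3: γ = 1.012; Δt_3 = 1.012 × 65.0 = 65.78 days.
Leg 4: 269 days is already measured on the planet below.
Total: 301.0 + 432.0 + 65.78 + 269.0 days.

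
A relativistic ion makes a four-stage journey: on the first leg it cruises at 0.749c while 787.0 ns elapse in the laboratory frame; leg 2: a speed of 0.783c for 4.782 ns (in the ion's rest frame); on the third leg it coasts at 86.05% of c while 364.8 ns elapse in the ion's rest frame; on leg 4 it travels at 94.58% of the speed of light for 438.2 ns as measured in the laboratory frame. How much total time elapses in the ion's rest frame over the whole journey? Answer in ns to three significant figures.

τ = 1030 ns

Leg 1: γ = 1/√(1 − 0.749²) = 1/√0.4390 = 1.509; τ_1 = 787.0/1.509 = 521.4 ns.
Leg 2: 4.782 ns is already measured in the ion's rest frame.
Leg 3: 364.8 ns is already measured in the ion's rest frame.
Leg 4: β = 0.9458; γ = 1/√(1 − 0.9458²) = 1/√0.1055 = 3.079; τ_4 = 438.2/3.079 = 142.3 ns.
Total: 521.4 + 4.782 + 364.8 + 142.3 ns.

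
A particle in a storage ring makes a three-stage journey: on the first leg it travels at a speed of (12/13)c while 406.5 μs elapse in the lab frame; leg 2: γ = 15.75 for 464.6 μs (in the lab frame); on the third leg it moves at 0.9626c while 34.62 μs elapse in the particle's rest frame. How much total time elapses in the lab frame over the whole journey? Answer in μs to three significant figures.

Leg 1: 406.5 μs is already measured in the lab frame.
Leg 2: 464.6 μs is already measured in the lab frame.
Leg 3: γ = 1/√(1 − 0.9626²) = 1/√0.07340 = 3.691; Δt_3 = 3.691 × 34.62 = 127.8 μs.
Total: 406.5 + 464.6 + 127.8 μs.

Δt = 999 μs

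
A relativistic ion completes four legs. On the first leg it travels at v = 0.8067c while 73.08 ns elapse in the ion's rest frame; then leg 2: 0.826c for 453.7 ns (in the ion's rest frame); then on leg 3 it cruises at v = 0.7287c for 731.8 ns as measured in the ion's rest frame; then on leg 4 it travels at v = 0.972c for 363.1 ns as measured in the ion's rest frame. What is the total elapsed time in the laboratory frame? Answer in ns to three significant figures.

Δt = 3540 ns

Leg 1: γ = 1/√(1 − 0.8067²) = 1/√0.3492 = 1.692; Δt_1 = 1.692 × 73.08 = 123.7 ns.
Leg 2: γ = 1/√(1 − 0.826²) = 1/√0.3177 = 1.774; Δt_2 = 1.774 × 453.7 = 804.9 ns.
Leg 3: γ = 1/√(1 − 0.7287²) = 1/√0.4690 = 1.460; Δt_3 = 1.460 × 731.8 = 1069 ns.
Leg 4: γ = 1/√(1 − 0.972²) = 1/√0.05522 = 4.256; Δt_4 = 4.256 × 363.1 = 1545 ns.
Total: 123.7 + 804.9 + 1069 + 1545 ns.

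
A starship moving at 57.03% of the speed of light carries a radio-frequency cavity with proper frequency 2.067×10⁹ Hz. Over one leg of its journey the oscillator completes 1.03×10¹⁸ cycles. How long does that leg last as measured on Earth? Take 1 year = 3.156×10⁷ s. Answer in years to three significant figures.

Δt = 19.2 years

β = 0.5703; γ = 1/√(1 − 0.5703²) = 1/√0.6748 = 1.217
Proper time for N cycles: τ = N/f = 1.03×10¹⁸/(2.067×10⁹) = 4.983×10⁸ s = 15.79 years.
Lab-frame duration Δt = γτ = 1.217 × 15.79 = 19.22 years.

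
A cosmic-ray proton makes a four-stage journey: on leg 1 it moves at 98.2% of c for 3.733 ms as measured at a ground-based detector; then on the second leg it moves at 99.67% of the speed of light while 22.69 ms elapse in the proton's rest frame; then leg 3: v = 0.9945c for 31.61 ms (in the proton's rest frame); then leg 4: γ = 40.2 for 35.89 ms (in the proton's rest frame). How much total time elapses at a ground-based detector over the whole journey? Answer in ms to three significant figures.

Δt = 2030 ms

Leg 1: 3.733 ms is already measured at a ground-based detector.
Leg 2: β = 0.9967; γ = 1/√(1 − 0.9967²) = 1/√0.006589 = 12.32; Δt_2 = 12.32 × 22.69 = 279.5 ms.
Leg 3: γ = 1/√(1 − 0.9945²) = 1/√0.01097 = 9.548; Δt_3 = 9.548 × 31.61 = 301.8 ms.
Leg 4: γ = 40.2; Δt_4 = 40.20 × 35.89 = 1443 ms.
Total: 3.733 + 279.5 + 301.8 + 1443 ms.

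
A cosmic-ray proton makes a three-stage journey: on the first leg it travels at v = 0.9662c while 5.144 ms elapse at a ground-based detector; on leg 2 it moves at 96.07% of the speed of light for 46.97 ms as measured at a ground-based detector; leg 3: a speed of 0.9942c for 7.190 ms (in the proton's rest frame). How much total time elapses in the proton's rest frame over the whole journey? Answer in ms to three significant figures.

τ = 21.6 ms

Leg 1: γ = 1/√(1 − 0.9662²) = 1/√0.06646 = 3.879; τ_1 = 5.144/3.879 = 1.326 ms.
Leg 2: β = 0.9607; γ = 1/√(1 − 0.9607²) = 1/√0.07706 = 3.602; τ_2 = 46.97/3.602 = 13.04 ms.
Leg 3: 7.190 ms is already measured in the proton's rest frame.
Total: 1.326 + 13.04 + 7.190 ms.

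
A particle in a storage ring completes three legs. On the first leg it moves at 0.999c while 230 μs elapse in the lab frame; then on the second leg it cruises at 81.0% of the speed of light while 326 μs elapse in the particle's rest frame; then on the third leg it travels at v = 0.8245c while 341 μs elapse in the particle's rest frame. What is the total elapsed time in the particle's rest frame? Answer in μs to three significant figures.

τ = 677 μs

Leg 1: γ = 1/√(1 − 0.999²) = 1/√0.001999 = 22.37; τ_1 = 230/22.37 = 10.28 μs.
Leg 2: 326 μs is already measured in the particle's rest frame.
Leg 3: 341 μs is already measured in the particle's rest frame.
Total: 10.28 + 326.0 + 341.0 μs.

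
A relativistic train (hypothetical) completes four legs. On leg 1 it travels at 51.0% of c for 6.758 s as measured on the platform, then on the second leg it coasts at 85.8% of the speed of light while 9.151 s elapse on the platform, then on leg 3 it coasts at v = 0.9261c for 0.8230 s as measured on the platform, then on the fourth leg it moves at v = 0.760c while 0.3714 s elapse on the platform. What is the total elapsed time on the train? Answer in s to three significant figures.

τ = 11.1 s

Leg 1: β = 0.510; γ = 1/√(1 − 0.510²) = 1/√0.7399 = 1.163; τ_1 = 6.758/1.163 = 5.813 s.
Leg 2: β = 0.858; γ = 1/√(1 − 0.858²) = 1/√0.2638 = 1.947; τ_2 = 9.151/1.947 = 4.700 s.
Leg 3: γ = 1/√(1 − 0.9261²) = 1/√0.1423 = 2.651; τ_3 = 0.8230/2.651 = 0.3105 s.
Leg 4: γ = 1/√(1 − 0.760²) = 1/√0.4224 = 1.539; τ_4 = 0.3714/1.539 = 0.2414 s.
Total: 5.813 + 4.700 + 0.3105 + 0.2414 s.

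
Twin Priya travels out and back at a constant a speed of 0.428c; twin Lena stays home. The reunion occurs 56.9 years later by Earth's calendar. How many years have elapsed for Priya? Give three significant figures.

γ = 1/√(1 − 0.428²) = 1/√0.8168 = 1.106
Priya's clock measures proper time along the trip: τ = Δt/γ = 56.9/1.106 years.

τ = 51.4 years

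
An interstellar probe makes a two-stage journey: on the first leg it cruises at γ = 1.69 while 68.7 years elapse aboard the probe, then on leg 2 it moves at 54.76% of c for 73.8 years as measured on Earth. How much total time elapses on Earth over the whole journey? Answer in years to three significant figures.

Δt = 190 years

Leg 1: γ = 1.69; Δt_1 = 1.690 × 68.7 = 116.1 years.
Leg 2: 73.8 years is already measured on Earth.
Total: 116.1 + 73.80 years.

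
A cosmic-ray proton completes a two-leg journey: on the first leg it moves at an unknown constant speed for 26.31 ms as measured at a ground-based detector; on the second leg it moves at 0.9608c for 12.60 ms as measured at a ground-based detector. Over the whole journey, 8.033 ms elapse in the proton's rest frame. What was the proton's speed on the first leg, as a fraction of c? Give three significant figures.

Leg 1: speed unknown; τ_1 = 26.31/γ_1.
Leg 2: γ = 1/√(1 − 0.9608²) = 1/√0.07686 = 3.607; τ_2 = 12.60/3.607 = 3.493 ms.
Total proper time: τ_1 + 3.493 = 8.033, so τ_1 = 8.033 − 3.493 = 4.540 ms.
γ_1 = 26.31/4.540 = 5.795; β = √(1 − 1/γ²) = √0.9702.

β = 0.985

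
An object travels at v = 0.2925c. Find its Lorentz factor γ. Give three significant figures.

γ = 1/√(1 − 0.2925²) = 1/√0.9144 = 1.046

γ = 1.05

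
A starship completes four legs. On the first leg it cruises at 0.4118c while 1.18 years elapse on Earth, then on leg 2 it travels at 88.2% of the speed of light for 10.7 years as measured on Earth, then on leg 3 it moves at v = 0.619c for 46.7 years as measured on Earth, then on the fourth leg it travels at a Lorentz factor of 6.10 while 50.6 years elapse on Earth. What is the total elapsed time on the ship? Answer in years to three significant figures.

Leg 1: γ = 1/√(1 − 0.4118²) = 1/√0.8304 = 1.097; τ_1 = 1.18/1.097 = 1.075 years.
Leg 2: β = 0.882; γ = 1/√(1 − 0.882²) = 1/√0.2221 = 2.122; τ_2 = 10.7/2.122 = 5.042 years.
Leg 3: γ = 1/√(1 − 0.619²) = 1/√0.6168 = 1.273; τ_3 = 46.7/1.273 = 36.68 years.
Leg 4: γ = 6.10; τ_4 = 50.6/6.100 = 8.295 years.
Total: 1.075 + 5.042 + 36.68 + 8.295 years.

τ = 51.1 years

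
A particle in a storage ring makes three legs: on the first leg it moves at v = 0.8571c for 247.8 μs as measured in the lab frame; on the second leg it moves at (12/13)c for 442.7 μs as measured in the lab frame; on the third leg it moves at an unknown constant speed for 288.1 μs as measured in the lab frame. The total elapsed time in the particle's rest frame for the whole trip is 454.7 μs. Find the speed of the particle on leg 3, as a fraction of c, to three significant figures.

β = 0.839

Leg 1: γ = 1/√(1 − 0.8571²) = 1/√0.2654 = 1.941; τ_1 = 247.8/1.941 = 127.7 μs.
Leg 2: γ = 1/√(1 − (12/13)²) = 13/5 = 2.600; τ_2 = 442.7/2.600 = 170.3 μs.
Leg 3: speed unknown; τ_3 = 288.1/γ_3.
Total proper time: 127.7 + 170.3 + τ_3 = 454.7, so τ_3 = 454.7 − 297.9 = 156.8 μs.
γ_3 = 288.1/156.8 = 1.838; β = √(1 − 1/γ²) = √0.7039.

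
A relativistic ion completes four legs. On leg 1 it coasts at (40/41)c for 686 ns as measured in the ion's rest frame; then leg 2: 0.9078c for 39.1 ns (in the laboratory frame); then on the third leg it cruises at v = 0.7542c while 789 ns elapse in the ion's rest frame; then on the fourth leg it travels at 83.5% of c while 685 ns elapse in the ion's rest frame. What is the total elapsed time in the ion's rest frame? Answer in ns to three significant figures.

τ = 2180 ns

Leg 1: 686 ns is already measured in the ion's rest frame.
Leg 2: γ = 1/√(1 − 0.9078²) = 1/√0.1759 = 2.384; τ_2 = 39.1/2.384 = 16.40 ns.
Leg 3: 789 ns is already measured in the ion's rest frame.
Leg 4: 685 ns is already measured in the ion's rest frame.
Total: 686.0 + 16.40 + 789.0 + 685.0 ns.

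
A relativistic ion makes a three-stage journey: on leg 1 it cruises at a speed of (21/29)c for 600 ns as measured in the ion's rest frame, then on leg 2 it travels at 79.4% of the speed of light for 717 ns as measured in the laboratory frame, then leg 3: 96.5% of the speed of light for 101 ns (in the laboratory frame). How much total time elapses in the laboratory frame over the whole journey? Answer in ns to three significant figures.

Δt = 1690 ns

Leg 1: γ = 1/√(1 − (21/29)²) = 29/20 = 1.450; Δt_1 = 1.450 × 600 = 870.0 ns.
Leg 2: 717 ns is already measured in the laboratory frame.
Leg 3: 101 ns is already measured in the laboratory frame.
Total: 870.0 + 717.0 + 101.0 ns.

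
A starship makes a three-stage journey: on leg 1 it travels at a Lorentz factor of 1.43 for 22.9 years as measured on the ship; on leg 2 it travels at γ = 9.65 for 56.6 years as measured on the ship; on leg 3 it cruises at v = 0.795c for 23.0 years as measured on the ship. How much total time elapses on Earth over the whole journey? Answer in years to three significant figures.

Leg 1: γ = 1.43; Δt_1 = 1.430 × 22.9 = 32.75 years.
Leg 2: γ = 9.65; Δt_2 = 9.650 × 56.6 = 546.2 years.
Leg 3: γ = 1/√(1 − 0.795²) = 1/√0.3680 = 1.649; Δt_3 = 1.649 × 23.0 = 37.92 years.
Total: 32.75 + 546.2 + 37.92 years.

Δt = 617 years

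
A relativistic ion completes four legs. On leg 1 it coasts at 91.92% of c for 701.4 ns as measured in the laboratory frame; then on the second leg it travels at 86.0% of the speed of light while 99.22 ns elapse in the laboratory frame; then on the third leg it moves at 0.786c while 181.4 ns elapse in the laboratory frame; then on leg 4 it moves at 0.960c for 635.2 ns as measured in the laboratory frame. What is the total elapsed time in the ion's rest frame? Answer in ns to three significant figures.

Leg 1: β = 0.9192; γ = 1/√(1 − 0.9192²) = 1/√0.1551 = 2.539; τ_1 = 701.4/2.539 = 276.2 ns.
Leg 2: β = 0.860; γ = 1/√(1 − 0.860²) = 1/√0.2604 = 1.960; τ_2 = 99.22/1.960 = 50.63 ns.
Leg 3: γ = 1/√(1 − 0.786²) = 1/√0.3822 = 1.618; τ_3 = 181.4/1.618 = 112.1 ns.
Leg 4: γ = 1/√(1 − 0.960²) = 25/7 ≈ 3.571; τ_4 = 635.2/3.571 = 177.9 ns.
Total: 276.2 + 50.63 + 112.1 + 177.9 ns.

τ = 617 ns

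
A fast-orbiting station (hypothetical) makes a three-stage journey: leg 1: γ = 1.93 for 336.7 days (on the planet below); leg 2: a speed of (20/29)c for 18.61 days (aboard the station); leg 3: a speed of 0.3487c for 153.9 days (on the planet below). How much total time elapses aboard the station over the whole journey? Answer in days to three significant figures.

τ = 337 days

Leg 1: γ = 1.93; τ_1 = 336.7/1.930 = 174.5 days.
Leg 2: 18.61 days is already measured aboard the station.
Leg 3: γ = 1/√(1 − 0.3487²) = 1/√0.8784 = 1.067; τ_3 = 153.9/1.067 = 144.2 days.
Total: 174.5 + 18.61 + 144.2 days.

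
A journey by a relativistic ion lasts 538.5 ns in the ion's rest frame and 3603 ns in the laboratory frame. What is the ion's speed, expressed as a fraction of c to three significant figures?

β = 0.989

The proper time is measured in the ion's rest frame (both events occur at the ion's location); Δt is measured in the laboratory frame. γ = Δt/τ = 3603/538.5 = 6.691.
β = √(1 − 1/γ²) = √(1 − 0.02234) = √0.9777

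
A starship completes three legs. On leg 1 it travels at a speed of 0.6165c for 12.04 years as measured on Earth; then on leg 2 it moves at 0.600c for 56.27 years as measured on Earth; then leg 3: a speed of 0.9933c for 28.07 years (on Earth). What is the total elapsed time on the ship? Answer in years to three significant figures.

Leg 1: γ = 1/√(1 − 0.6165²) = 1/√0.6199 = 1.270; τ_1 = 12.04/1.270 = 9.480 years.
Leg 2: γ = 1/√(1 − 0.600²) = 5/4 = 1.250; τ_2 = 56.27/1.250 = 45.02 years.
Leg 3: γ = 1/√(1 − 0.9933²) = 1/√0.01336 = 8.653; τ_3 = 28.07/8.653 = 3.244 years.
Total: 9.480 + 45.02 + 3.244 years.

τ = 57.7 years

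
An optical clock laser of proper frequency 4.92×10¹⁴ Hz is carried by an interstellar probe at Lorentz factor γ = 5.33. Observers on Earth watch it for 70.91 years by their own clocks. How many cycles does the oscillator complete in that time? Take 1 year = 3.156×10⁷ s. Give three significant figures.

γ = 5.33
During 70.91 years of lab time, the oscillator's proper time advances by τ = Δt/γ = 70.91/5.330 = 13.30 years = 4.199×10⁸ s.
N = f × τ = 4.92×10¹⁴ × 4.199×10⁸ = 2.066×10²³.

N = 2.07×10²³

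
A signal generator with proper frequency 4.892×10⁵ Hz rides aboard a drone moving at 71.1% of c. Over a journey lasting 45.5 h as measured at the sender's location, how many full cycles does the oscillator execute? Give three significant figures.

β = 0.711; γ = 1/√(1 − 0.711²) = 1/√0.4945 = 1.422
The oscillator's own cycle count is N = f × τ where τ is the proper time aboard the drone. τ = Δt/γ = 45.5/1.422 = 32.00 h = 1.152×10⁵ s.
N = 4.892×10⁵ × 1.152×10⁵ = 5.635×10¹⁰.

N = 5.63×10¹⁰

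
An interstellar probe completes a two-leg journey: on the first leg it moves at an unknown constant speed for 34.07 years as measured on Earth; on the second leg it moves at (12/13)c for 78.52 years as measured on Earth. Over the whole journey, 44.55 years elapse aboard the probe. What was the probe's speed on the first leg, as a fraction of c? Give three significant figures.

β = 0.907

Leg 1: speed unknown; τ_1 = 34.07/γ_1.
Leg 2: γ = 1/√(1 − (12/13)²) = 13/5 = 2.600; τ_2 = 78.52/2.600 = 30.20 years.
Total proper time: τ_1 + 30.20 = 44.55, so τ_1 = 44.55 − 30.20 = 14.35 years.
γ_1 = 34.07/14.35 = 2.374; β = √(1 − 1/γ²) = √0.8226.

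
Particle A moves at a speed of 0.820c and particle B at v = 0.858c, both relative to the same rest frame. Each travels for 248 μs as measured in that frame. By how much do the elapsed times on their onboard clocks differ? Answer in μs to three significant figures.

A: γ = 1/√(1 − 0.820²) = 1/√0.3276 = 1.747; τ_A = 248/1.747 = 141.9 μs.
B: γ = 1/√(1 − 0.858²) = 1/√0.2638 = 1.947; τ_B = 248/1.947 = 127.4 μs.

|τ_A − τ_B| = 14.6 μs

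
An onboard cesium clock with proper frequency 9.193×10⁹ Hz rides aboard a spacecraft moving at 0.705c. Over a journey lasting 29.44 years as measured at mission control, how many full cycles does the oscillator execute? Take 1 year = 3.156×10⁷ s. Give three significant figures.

N = 6.06×10¹⁸

γ = 1/√(1 − 0.705²) = 1/√0.5030 = 1.410
The oscillator's own cycle count is N = f × τ where τ is the proper time aboard the spacecraft. τ = Δt/γ = 29.44/1.410 = 20.88 years = 6.589×10⁸ s.
N = 9.193×10⁹ × 6.589×10⁸ = 6.058×10¹⁸.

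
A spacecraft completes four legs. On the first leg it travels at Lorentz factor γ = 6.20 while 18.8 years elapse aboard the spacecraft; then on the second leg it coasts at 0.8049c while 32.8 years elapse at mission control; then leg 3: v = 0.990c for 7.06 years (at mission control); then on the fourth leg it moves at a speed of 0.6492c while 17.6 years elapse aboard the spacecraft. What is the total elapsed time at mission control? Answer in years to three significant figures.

Leg 1: γ = 6.20; Δt_1 = 6.200 × 18.8 = 116.6 years.
Leg 2: 32.8 years is already measured at mission control.
Leg 3: 7.06 years is already measured at mission control.
Leg 4: γ = 1/√(1 − 0.6492²) = 1/√0.5785 = 1.315; Δt_4 = 1.315 × 17.6 = 23.14 years.
Total: 116.6 + 32.80 + 7.060 + 23.14 years.

Δt = 180 years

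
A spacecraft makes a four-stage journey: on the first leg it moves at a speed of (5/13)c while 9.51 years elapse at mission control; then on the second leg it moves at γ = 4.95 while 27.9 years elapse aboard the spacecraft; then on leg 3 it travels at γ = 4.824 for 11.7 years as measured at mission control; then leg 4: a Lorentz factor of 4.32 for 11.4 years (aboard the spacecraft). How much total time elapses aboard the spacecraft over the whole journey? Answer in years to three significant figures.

τ = 50.5 years

Leg 1: γ = 1/√(1 − (5/13)²) = 13/12 ≈ 1.083; τ_1 = 9.51/1.083 = 8.778 years.
Leg 2: 27.9 years is already measured aboard the spacecraft.
Leg 3: γ = 4.824; τ_3 = 11.7/4.824 = 2.425 years.
Leg 4: 11.4 years is already measured aboard the spacecraft.
Total: 8.778 + 27.90 + 2.425 + 11.40 years.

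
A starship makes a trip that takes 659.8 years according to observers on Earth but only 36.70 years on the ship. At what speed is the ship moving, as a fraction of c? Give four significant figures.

The proper time is measured on the ship (both events occur at the ship's location); Δt is measured on Earth. γ = Δt/τ = 659.8/36.70 = 17.98.
β = √(1 − 1/γ²) = √(1 − 0.003094) = √0.9969

v = 0.9985c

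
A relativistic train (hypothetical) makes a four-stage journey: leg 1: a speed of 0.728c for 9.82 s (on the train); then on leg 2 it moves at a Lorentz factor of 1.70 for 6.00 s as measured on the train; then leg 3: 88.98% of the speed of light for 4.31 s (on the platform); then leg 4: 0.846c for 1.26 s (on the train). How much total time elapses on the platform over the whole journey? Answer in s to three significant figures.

Leg 1: γ = 1/√(1 − 0.728²) = 1/√0.4700 = 1.459; Δt_1 = 1.459 × 9.82 = 14.32 s.
Leg 2: γ = 1.70; Δt_2 = 1.700 × 6.00 = 10.20 s.
Leg 3: 4.31 s is already measured on the platform.
Leg 4: γ = 1/√(1 − 0.846²) = 1/√0.2843 = 1.876; Δt_4 = 1.876 × 1.26 = 2.363 s.
Total: 14.32 + 10.20 + 4.310 + 2.363 s.

Δt = 31.2 s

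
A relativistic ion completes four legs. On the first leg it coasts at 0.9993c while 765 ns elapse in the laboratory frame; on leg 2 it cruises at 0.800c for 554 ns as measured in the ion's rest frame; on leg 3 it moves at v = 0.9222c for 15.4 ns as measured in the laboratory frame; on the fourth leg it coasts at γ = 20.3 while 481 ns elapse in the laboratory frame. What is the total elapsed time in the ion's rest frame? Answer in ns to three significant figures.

τ = 612 ns

Leg 1: γ = 1/√(1 − 0.9993²) = 1/√0.001400 = 26.73; τ_1 = 765/26.73 = 28.62 ns.
Leg 2: 554 ns is already measured in the ion's rest frame.
Leg 3: γ = 1/√(1 − 0.9222²) = 1/√0.1495 = 2.586; τ_3 = 15.4/2.586 = 5.955 ns.
Leg 4: γ = 20.3; τ_4 = 481/20.30 = 23.69 ns.
Total: 28.62 + 554.0 + 5.955 + 23.69 ns.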